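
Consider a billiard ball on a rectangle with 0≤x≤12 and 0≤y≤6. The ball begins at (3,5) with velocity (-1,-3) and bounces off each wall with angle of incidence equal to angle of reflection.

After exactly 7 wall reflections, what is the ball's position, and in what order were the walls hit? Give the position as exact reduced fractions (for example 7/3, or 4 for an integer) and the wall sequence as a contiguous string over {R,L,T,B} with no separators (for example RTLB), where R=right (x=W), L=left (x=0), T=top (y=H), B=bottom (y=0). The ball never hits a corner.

Final position: (26/3,6)
Wall sequence: BLTBTBT

1. t=5/3 → B at (4/3,0); v=(-1,3)
2. t=4/3 → L at (0,4); v=(1,3)
3. t=2/3 → T at (2/3,6); v=(1,-3)
4. t=2 → B at (8/3,0); v=(1,3)
5. t=2 → T at (14/3,6); v=(1,-3)
6. t=2 → B at (20/3,0); v=(1,3)
7. t=2 → T at (26/3,6); v=(1,-3)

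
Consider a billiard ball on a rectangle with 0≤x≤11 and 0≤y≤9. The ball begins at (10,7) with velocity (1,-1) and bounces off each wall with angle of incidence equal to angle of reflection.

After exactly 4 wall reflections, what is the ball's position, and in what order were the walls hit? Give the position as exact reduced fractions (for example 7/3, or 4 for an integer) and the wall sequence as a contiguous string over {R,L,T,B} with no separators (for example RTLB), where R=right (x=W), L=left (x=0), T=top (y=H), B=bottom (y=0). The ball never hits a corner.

1. t=1 → R at (11,6); v=(-1,-1)
2. t=6 → B at (5,0); v=(-1,1)
3. t=5 → L at (0,5); v=(1,1)
4. t=4 → T at (4,9); v=(1,-1)

Final position: (4,9)
Wall sequence: RBLT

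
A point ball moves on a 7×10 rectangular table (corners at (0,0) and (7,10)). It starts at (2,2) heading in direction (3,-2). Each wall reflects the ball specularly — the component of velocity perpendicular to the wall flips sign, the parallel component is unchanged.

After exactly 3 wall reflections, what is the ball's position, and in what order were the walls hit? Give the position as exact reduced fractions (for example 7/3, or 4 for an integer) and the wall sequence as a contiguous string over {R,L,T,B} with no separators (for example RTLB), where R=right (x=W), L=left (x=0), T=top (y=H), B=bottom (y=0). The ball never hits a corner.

Final position: (0,6)
Wall sequence: BRL

1. t=1 → B at (5,0); v=(3,2)
2. t=2/3 → R at (7,4/3); v=(-3,2)
3. t=7/3 → L at (0,6); v=(3,2)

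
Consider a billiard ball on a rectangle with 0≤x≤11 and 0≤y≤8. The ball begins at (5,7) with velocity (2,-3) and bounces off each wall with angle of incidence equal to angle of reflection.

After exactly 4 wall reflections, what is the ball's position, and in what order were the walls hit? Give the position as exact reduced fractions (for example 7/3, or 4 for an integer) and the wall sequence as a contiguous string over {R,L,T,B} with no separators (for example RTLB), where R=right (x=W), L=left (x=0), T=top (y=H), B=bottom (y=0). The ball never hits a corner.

Final position: (5/3,0)
Wall sequence: BRTB

1. t=7/3 → B at (29/3,0); v=(2,3)
2. t=2/3 → R at (11,2); v=(-2,3)
3. t=2 → T at (7,8); v=(-2,-3)
4. t=8/3 → B at (5/3,0); v=(-2,3)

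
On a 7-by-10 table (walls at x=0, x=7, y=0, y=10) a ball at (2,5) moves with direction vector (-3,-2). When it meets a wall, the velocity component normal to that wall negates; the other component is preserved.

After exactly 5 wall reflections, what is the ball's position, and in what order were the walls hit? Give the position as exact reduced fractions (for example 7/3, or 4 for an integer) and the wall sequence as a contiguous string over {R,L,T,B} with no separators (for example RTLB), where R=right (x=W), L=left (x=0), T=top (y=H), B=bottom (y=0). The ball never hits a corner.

Final position: (13/2,10)
Wall sequence: LBRLT

1. t=2/3 → L at (0,11/3); v=(3,-2)
2. t=11/6 → B at (11/2,0); v=(3,2)
3. t=1/2 → R at (7,1); v=(-3,2)
4. t=7/3 → L at (0,17/3); v=(3,2)
5. t=13/6 → T at (13/2,10); v=(3,-2)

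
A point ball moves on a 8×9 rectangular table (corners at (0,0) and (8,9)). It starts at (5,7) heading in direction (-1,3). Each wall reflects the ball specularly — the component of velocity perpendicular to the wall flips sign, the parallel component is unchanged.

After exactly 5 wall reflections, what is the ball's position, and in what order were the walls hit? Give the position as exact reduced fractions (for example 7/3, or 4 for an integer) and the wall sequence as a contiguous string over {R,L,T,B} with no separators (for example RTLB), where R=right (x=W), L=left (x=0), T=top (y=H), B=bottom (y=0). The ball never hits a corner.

Final position: (14/3,0)
Wall sequence: TBLTB

1. t=2/3 → T at (13/3,9); v=(-1,-3)
2. t=3 → B at (4/3,0); v=(-1,3)
3. t=4/3 → L at (0,4); v=(1,3)
4. t=5/3 → T at (5/3,9); v=(1,-3)
5. t=3 → B at (14/3,0); v=(1,3)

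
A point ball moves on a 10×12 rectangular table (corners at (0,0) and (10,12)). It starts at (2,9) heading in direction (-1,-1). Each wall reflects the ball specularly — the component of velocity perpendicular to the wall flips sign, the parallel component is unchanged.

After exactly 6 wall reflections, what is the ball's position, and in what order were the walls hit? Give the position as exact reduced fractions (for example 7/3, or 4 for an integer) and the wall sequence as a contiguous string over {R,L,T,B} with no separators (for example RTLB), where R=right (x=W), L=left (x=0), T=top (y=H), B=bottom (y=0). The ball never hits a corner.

Final position: (10,1)
Wall sequence: LBRTLR

1. t=2 → L at (0,7); v=(1,-1)
2. t=7 → B at (7,0); v=(1,1)
3. t=3 → R at (10,3); v=(-1,1)
4. t=9 → T at (1,12); v=(-1,-1)
5. t=1 → L at (0,11); v=(1,-1)
6. t=10 → R at (10,1); v=(-1,-1)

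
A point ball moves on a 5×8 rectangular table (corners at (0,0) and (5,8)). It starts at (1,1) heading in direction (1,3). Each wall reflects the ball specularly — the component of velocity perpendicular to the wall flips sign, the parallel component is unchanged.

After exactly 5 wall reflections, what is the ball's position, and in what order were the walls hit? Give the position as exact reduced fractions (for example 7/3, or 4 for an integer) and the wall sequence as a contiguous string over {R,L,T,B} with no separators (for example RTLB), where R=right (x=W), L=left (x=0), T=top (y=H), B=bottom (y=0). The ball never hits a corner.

1. t=7/3 → T at (10/3,8); v=(1,-3)
2. t=5/3 → R at (5,3); v=(-1,-3)
3. t=1 → B at (4,0); v=(-1,3)
4. t=8/3 → T at (4/3,8); v=(-1,-3)
5. t=4/3 → L at (0,4); v=(1,-3)

Final position: (0,4)
Wall sequence: TRBTL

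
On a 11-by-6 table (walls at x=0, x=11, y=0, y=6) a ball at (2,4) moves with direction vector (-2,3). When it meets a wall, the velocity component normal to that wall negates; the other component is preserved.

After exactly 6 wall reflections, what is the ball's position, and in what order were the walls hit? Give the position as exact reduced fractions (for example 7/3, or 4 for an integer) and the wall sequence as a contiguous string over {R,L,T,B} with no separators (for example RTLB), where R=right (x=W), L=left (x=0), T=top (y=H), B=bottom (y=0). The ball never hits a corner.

1. t=2/3 → T at (2/3,6); v=(-2,-3)
2. t=1/3 → L at (0,5); v=(2,-3)
3. t=5/3 → B at (10/3,0); v=(2,3)
4. t=2 → T at (22/3,6); v=(2,-3)
5. t=11/6 → R at (11,1/2); v=(-2,-3)
6. t=1/6 → B at (32/3,0); v=(-2,3)

Final position: (32/3,0)
Wall sequence: TLBTRB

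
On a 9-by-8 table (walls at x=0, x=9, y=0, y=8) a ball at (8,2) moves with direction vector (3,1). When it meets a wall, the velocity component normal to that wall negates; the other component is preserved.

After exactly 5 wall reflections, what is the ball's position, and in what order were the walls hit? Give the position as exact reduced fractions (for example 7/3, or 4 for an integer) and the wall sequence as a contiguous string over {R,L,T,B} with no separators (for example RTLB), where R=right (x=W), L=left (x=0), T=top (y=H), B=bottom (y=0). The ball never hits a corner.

1. t=1/3 → R at (9,7/3); v=(-3,1)
2. t=3 → L at (0,16/3); v=(3,1)
3. t=8/3 → T at (8,8); v=(3,-1)
4. t=1/3 → R at (9,23/3); v=(-3,-1)
5. t=3 → L at (0,14/3); v=(3,-1)

Final position: (0,14/3)
Wall sequence: RLTRL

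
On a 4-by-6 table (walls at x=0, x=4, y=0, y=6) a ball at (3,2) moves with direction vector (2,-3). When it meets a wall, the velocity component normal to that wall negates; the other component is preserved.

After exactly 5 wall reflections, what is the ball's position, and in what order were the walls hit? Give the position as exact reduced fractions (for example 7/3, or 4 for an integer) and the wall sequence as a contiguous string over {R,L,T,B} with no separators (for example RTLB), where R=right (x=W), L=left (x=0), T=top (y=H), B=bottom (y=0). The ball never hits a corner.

Final position: (4,1/2)
Wall sequence: RBLTR

1. t=1/2 → R at (4,1/2); v=(-2,-3)
2. t=1/6 → B at (11/3,0); v=(-2,3)
3. t=11/6 → L at (0,11/2); v=(2,3)
4. t=1/6 → T at (1/3,6); v=(2,-3)
5. t=11/6 → R at (4,1/2); v=(-2,-3)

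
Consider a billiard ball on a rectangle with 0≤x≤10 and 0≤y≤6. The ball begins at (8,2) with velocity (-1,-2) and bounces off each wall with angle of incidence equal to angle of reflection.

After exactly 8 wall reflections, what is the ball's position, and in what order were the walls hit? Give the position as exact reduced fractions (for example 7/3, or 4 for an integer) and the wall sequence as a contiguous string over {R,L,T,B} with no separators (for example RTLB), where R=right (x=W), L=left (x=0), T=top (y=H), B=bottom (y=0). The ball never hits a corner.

Final position: (10,2)
Wall sequence: BTBLTBTR

1. t=1 → B at (7,0); v=(-1,2)
2. t=3 → T at (4,6); v=(-1,-2)
3. t=3 → B at (1,0); v=(-1,2)
4. t=1 → L at (0,2); v=(1,2)
5. t=2 → T at (2,6); v=(1,-2)
6. t=3 → B at (5,0); v=(1,2)
7. t=3 → T at (8,6); v=(1,-2)
8. t=2 → R at (10,2); v=(-1,-2)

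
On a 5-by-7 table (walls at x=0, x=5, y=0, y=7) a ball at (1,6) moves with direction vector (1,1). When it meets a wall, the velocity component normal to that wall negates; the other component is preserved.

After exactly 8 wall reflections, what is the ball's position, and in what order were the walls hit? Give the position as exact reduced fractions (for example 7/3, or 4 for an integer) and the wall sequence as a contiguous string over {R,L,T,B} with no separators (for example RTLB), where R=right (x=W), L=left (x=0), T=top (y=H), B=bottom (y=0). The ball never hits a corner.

1. t=1 → T at (2,7); v=(1,-1)
2. t=3 → R at (5,4); v=(-1,-1)
3. t=4 → B at (1,0); v=(-1,1)
4. t=1 → L at (0,1); v=(1,1)
5. t=5 → R at (5,6); v=(-1,1)
6. t=1 → T at (4,7); v=(-1,-1)
7. t=4 → L at (0,3); v=(1,-1)
8. t=3 → B at (3,0); v=(1,1)

Final position: (3,0)
Wall sequence: TRBLRTLB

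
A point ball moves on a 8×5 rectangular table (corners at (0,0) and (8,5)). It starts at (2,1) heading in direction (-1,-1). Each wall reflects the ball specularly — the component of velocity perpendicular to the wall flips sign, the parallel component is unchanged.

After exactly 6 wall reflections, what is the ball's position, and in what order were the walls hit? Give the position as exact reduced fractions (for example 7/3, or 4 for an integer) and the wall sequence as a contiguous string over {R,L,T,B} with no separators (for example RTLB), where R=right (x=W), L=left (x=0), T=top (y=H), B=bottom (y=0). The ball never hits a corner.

1. t=1 → B at (1,0); v=(-1,1)
2. t=1 → L at (0,1); v=(1,1)
3. t=4 → T at (4,5); v=(1,-1)
4. t=4 → R at (8,1); v=(-1,-1)
5. t=1 → B at (7,0); v=(-1,1)
6. t=5 → T at (2,5); v=(-1,-1)

Final position: (2,5)
Wall sequence: BLTRBT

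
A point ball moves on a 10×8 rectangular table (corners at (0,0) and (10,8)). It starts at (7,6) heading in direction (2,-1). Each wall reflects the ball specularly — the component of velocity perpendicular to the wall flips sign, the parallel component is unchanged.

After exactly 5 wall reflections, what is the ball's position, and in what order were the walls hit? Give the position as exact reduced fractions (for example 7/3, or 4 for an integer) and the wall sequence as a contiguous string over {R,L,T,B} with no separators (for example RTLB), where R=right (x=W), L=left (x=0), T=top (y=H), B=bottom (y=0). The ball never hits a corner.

Final position: (5,8)
Wall sequence: RBLRT

1. t=3/2 → R at (10,9/2); v=(-2,-1)
2. t=9/2 → B at (1,0); v=(-2,1)
3. t=1/2 → L at (0,1/2); v=(2,1)
4. t=5 → R at (10,11/2); v=(-2,1)
5. t=5/2 → T at (5,8); v=(-2,-1)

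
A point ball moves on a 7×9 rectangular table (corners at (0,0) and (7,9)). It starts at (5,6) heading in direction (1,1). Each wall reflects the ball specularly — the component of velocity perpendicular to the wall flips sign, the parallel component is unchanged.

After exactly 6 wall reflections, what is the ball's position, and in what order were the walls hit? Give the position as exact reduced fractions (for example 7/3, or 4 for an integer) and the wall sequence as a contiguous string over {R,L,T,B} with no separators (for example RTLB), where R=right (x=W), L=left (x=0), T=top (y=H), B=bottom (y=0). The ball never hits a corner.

1. t=2 → R at (7,8); v=(-1,1)
2. t=1 → T at (6,9); v=(-1,-1)
3. t=6 → L at (0,3); v=(1,-1)
4. t=3 → B at (3,0); v=(1,1)
5. t=4 → R at (7,4); v=(-1,1)
6. t=5 → T at (2,9); v=(-1,-1)

Final position: (2,9)
Wall sequence: RTLBRT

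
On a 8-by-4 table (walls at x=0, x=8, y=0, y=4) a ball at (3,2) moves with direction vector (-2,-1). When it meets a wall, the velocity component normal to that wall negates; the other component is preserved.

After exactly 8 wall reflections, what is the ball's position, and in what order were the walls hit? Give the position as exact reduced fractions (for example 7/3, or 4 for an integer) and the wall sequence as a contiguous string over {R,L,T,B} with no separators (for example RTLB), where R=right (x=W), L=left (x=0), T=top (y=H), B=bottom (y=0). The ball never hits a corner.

1. t=3/2 → L at (0,1/2); v=(2,-1)
2. t=1/2 → B at (1,0); v=(2,1)
3. t=7/2 → R at (8,7/2); v=(-2,1)
4. t=1/2 → T at (7,4); v=(-2,-1)
5. t=7/2 → L at (0,1/2); v=(2,-1)
6. t=1/2 → B at (1,0); v=(2,1)
7. t=7/2 → R at (8,7/2); v=(-2,1)
8. t=1/2 → T at (7,4); v=(-2,-1)

Final position: (7,4)
Wall sequence: LBRTLBRT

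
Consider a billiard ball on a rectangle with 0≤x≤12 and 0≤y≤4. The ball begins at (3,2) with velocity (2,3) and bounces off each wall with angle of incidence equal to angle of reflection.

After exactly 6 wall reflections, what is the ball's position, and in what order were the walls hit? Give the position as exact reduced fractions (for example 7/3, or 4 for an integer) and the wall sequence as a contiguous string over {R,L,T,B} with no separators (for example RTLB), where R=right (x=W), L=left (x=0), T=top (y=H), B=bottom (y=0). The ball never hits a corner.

1. t=2/3 → T at (13/3,4); v=(2,-3)
2. t=4/3 → B at (7,0); v=(2,3)
3. t=4/3 → T at (29/3,4); v=(2,-3)
4. t=7/6 → R at (12,1/2); v=(-2,-3)
5. t=1/6 → B at (35/3,0); v=(-2,3)
6. t=4/3 → T at (9,4); v=(-2,-3)

Final position: (9,4)
Wall sequence: TBTRBT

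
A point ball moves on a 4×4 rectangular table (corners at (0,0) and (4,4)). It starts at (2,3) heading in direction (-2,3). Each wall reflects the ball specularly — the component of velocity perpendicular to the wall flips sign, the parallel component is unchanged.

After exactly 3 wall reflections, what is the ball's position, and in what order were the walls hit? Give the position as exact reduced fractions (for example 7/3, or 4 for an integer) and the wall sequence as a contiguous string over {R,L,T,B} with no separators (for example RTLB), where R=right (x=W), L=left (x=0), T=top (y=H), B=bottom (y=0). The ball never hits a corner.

1. t=1/3 → T at (4/3,4); v=(-2,-3)
2. t=2/3 → L at (0,2); v=(2,-3)
3. t=2/3 → B at (4/3,0); v=(2,3)

Final position: (4/3,0)
Wall sequence: TLB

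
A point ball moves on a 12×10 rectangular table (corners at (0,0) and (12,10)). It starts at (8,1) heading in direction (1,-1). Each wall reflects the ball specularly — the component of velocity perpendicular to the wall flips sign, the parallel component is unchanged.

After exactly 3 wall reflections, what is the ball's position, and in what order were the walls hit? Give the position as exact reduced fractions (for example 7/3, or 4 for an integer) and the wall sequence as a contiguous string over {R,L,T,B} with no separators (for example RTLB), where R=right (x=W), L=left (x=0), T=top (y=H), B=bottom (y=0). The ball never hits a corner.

1. t=1 → B at (9,0); v=(1,1)
2. t=3 → R at (12,3); v=(-1,1)
3. t=7 → T at (5,10); v=(-1,-1)

Final position: (5,10)
Wall sequence: BRT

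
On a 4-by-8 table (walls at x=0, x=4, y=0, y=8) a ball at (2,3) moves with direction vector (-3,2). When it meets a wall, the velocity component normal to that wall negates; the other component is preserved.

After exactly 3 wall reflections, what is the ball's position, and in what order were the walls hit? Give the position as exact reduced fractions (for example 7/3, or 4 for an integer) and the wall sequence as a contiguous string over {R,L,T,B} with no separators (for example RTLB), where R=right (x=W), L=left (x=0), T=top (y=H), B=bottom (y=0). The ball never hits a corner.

1. t=2/3 → L at (0,13/3); v=(3,2)
2. t=4/3 → R at (4,7); v=(-3,2)
3. t=1/2 → T at (5/2,8); v=(-3,-2)

Final position: (5/2,8)
Wall sequence: LRT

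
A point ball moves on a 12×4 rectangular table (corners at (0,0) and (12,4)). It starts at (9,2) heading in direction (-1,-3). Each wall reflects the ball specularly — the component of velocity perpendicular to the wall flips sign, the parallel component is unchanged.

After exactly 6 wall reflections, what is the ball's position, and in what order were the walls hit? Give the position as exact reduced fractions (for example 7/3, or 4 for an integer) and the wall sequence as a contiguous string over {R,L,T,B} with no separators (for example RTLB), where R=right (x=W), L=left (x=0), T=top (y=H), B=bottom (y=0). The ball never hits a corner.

1. t=2/3 → B at (25/3,0); v=(-1,3)
2. t=4/3 → T at (7,4); v=(-1,-3)
3. t=4/3 → B at (17/3,0); v=(-1,3)
4. t=4/3 → T at (13/3,4); v=(-1,-3)
5. t=4/3 → B at (3,0); v=(-1,3)
6. t=4/3 → T at (5/3,4); v=(-1,-3)

Final position: (5/3,4)
Wall sequence: BTBTBT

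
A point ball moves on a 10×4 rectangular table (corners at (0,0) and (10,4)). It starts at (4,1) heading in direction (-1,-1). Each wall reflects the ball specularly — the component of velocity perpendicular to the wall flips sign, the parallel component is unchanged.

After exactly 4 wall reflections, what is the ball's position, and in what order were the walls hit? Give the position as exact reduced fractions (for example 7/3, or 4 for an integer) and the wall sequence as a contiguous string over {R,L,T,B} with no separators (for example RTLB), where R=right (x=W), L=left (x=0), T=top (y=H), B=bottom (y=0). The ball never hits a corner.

Final position: (5,0)
Wall sequence: BLTB

1. t=1 → B at (3,0); v=(-1,1)
2. t=3 → L at (0,3); v=(1,1)
3. t=1 → T at (1,4); v=(1,-1)
4. t=4 → B at (5,0); v=(1,1)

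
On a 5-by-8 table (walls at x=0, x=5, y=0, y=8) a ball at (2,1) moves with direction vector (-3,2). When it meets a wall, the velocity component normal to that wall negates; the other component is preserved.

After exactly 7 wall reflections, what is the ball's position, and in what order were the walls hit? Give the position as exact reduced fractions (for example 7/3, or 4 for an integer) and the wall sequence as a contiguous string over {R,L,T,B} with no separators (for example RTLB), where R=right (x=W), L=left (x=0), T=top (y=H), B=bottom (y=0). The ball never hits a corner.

1. t=2/3 → L at (0,7/3); v=(3,2)
2. t=5/3 → R at (5,17/3); v=(-3,2)
3. t=7/6 → T at (3/2,8); v=(-3,-2)
4. t=1/2 → L at (0,7); v=(3,-2)
5. t=5/3 → R at (5,11/3); v=(-3,-2)
6. t=5/3 → L at (0,1/3); v=(3,-2)
7. t=1/6 → B at (1/2,0); v=(3,2)

Final position: (1/2,0)
Wall sequence: LRTLRLB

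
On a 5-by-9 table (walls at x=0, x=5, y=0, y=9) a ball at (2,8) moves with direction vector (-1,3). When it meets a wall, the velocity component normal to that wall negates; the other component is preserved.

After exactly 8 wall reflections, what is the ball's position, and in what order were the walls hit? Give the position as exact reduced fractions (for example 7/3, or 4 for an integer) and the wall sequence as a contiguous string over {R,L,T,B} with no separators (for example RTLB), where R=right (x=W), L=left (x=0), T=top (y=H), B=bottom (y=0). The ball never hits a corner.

1. t=1/3 → T at (5/3,9); v=(-1,-3)
2. t=5/3 → L at (0,4); v=(1,-3)
3. t=4/3 → B at (4/3,0); v=(1,3)
4. t=3 → T at (13/3,9); v=(1,-3)
5. t=2/3 → R at (5,7); v=(-1,-3)
6. t=7/3 → B at (8/3,0); v=(-1,3)
7. t=8/3 → L at (0,8); v=(1,3)
8. t=1/3 → T at (1/3,9); v=(1,-3)

Final position: (1/3,9)
Wall sequence: TLBTRBLT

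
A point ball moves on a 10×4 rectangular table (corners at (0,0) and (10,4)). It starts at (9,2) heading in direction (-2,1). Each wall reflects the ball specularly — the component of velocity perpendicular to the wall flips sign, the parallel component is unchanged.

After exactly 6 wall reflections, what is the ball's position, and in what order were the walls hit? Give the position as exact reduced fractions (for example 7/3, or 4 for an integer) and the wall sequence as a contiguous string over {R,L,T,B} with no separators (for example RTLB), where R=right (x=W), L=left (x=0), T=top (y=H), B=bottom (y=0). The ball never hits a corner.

Final position: (1,0)
Wall sequence: TLBRTB

1. t=2 → T at (5,4); v=(-2,-1)
2. t=5/2 → L at (0,3/2); v=(2,-1)
3. t=3/2 → B at (3,0); v=(2,1)
4. t=7/2 → R at (10,7/2); v=(-2,1)
5. t=1/2 → T at (9,4); v=(-2,-1)
6. t=4 → B at (1,0); v=(-2,1)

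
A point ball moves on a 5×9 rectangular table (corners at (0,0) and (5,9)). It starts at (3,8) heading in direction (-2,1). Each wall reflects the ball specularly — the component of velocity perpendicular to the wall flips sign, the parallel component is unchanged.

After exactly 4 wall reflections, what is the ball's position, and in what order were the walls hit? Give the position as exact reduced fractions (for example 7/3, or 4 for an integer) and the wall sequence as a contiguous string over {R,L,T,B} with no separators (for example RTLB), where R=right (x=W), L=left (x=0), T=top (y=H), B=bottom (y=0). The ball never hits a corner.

1. t=1 → T at (1,9); v=(-2,-1)
2. t=1/2 → L at (0,17/2); v=(2,-1)
3. t=5/2 → R at (5,6); v=(-2,-1)
4. t=5/2 → L at (0,7/2); v=(2,-1)

Final position: (0,7/2)
Wall sequence: TLRL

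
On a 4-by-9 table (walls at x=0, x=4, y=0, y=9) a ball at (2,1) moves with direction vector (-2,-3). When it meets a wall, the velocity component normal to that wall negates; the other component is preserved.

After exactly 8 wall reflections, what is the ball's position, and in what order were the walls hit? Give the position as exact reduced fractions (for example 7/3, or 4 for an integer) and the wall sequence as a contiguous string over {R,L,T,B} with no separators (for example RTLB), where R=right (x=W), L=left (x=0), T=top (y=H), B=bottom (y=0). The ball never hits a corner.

Final position: (0,8)
Wall sequence: BLRTLBRL

1. t=1/3 → B at (4/3,0); v=(-2,3)
2. t=2/3 → L at (0,2); v=(2,3)
3. t=2 → R at (4,8); v=(-2,3)
4. t=1/3 → T at (10/3,9); v=(-2,-3)
5. t=5/3 → L at (0,4); v=(2,-3)
6. t=4/3 → B at (8/3,0); v=(2,3)
7. t=2/3 → R at (4,2); v=(-2,3)
8. t=2 → L at (0,8); v=(2,3)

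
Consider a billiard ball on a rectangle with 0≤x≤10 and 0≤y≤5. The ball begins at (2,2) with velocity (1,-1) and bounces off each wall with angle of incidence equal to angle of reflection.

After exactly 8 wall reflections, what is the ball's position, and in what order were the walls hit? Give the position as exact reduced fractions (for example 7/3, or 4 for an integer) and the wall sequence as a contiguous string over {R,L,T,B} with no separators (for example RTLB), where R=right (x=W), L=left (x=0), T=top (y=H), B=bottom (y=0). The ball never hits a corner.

Final position: (9,5)
Wall sequence: BTRBTLBT

1. t=2 → B at (4,0); v=(1,1)
2. t=5 → T at (9,5); v=(1,-1)
3. t=1 → R at (10,4); v=(-1,-1)
4. t=4 → B at (6,0); v=(-1,1)
5. t=5 → T at (1,5); v=(-1,-1)
6. t=1 → L at (0,4); v=(1,-1)
7. t=4 → B at (4,0); v=(1,1)
8. t=5 → T at (9,5); v=(1,-1)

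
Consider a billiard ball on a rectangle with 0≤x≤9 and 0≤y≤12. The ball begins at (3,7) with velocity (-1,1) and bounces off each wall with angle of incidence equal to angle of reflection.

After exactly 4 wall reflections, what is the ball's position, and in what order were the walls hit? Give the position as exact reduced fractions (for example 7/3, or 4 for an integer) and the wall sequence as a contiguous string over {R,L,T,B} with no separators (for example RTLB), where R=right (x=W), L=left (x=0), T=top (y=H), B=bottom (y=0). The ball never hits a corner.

1. t=3 → L at (0,10); v=(1,1)
2. t=2 → T at (2,12); v=(1,-1)
3. t=7 → R at (9,5); v=(-1,-1)
4. t=5 → B at (4,0); v=(-1,1)

Final position: (4,0)
Wall sequence: LTRB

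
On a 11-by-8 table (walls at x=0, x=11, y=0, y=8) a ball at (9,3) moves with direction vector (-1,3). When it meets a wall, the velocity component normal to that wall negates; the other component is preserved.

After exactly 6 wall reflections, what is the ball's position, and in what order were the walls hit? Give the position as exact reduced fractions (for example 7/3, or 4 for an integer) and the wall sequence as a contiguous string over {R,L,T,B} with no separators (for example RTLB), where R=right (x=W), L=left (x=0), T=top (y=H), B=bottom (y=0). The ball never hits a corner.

1. t=5/3 → T at (22/3,8); v=(-1,-3)
2. t=8/3 → B at (14/3,0); v=(-1,3)
3. t=8/3 → T at (2,8); v=(-1,-3)
4. t=2 → L at (0,2); v=(1,-3)
5. t=2/3 → B at (2/3,0); v=(1,3)
6. t=8/3 → T at (10/3,8); v=(1,-3)

Final position: (10/3,8)
Wall sequence: TBTLBT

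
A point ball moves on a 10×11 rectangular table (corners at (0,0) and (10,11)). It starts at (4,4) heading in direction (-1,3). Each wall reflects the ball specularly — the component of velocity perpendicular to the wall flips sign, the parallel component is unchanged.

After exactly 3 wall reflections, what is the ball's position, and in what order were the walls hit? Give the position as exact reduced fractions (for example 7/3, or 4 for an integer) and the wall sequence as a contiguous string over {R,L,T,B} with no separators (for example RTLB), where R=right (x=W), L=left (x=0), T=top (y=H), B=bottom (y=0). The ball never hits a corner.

1. t=7/3 → T at (5/3,11); v=(-1,-3)
2. t=5/3 → L at (0,6); v=(1,-3)
3. t=2 → B at (2,0); v=(1,3)

Final position: (2,0)
Wall sequence: TLB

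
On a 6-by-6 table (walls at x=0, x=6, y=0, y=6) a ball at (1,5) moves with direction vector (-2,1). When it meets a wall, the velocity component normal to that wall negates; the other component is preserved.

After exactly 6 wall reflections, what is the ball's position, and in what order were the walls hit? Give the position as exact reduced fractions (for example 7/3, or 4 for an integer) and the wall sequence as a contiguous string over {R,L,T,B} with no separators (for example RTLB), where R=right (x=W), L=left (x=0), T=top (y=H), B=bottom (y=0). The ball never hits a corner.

1. t=1/2 → L at (0,11/2); v=(2,1)
2. t=1/2 → T at (1,6); v=(2,-1)
3. t=5/2 → R at (6,7/2); v=(-2,-1)
4. t=3 → L at (0,1/2); v=(2,-1)
5. t=1/2 → B at (1,0); v=(2,1)
6. t=5/2 → R at (6,5/2); v=(-2,1)

Final position: (6,5/2)
Wall sequence: LTRLBR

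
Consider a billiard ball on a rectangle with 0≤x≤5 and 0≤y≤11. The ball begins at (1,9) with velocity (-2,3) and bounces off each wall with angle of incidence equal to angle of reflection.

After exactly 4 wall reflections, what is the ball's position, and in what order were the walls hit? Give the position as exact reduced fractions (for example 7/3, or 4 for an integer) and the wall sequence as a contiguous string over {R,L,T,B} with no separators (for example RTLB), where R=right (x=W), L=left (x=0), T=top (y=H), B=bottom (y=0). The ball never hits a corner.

Final position: (7/3,0)
Wall sequence: LTRB

1. t=1/2 → L at (0,21/2); v=(2,3)
2. t=1/6 → T at (1/3,11); v=(2,-3)
3. t=7/3 → R at (5,4); v=(-2,-3)
4. t=4/3 → B at (7/3,0); v=(-2,3)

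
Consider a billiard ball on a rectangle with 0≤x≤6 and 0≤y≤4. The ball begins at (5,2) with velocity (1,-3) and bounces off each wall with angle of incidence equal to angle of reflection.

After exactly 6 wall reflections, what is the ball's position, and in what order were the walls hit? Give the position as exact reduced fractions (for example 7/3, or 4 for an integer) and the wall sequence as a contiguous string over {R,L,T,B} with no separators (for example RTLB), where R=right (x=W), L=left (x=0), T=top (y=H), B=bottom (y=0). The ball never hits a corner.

1. t=2/3 → B at (17/3,0); v=(1,3)
2. t=1/3 → R at (6,1); v=(-1,3)
3. t=1 → T at (5,4); v=(-1,-3)
4. t=4/3 → B at (11/3,0); v=(-1,3)
5. t=4/3 → T at (7/3,4); v=(-1,-3)
6. t=4/3 → B at (1,0); v=(-1,3)

Final position: (1,0)
Wall sequence: BRTBTB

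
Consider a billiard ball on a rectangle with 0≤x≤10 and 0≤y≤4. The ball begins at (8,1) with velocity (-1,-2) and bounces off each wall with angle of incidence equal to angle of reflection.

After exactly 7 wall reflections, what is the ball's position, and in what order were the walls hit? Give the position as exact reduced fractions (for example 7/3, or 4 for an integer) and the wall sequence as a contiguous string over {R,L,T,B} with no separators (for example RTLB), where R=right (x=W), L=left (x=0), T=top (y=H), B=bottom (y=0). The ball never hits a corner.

Final position: (5/2,4)
Wall sequence: BTBTLBT

1. t=1/2 → B at (15/2,0); v=(-1,2)
2. t=2 → T at (11/2,4); v=(-1,-2)
3. t=2 → B at (7/2,0); v=(-1,2)
4. t=2 → T at (3/2,4); v=(-1,-2)
5. t=3/2 → L at (0,1); v=(1,-2)
6. t=1/2 → B at (1/2,0); v=(1,2)
7. t=2 → T at (5/2,4); v=(1,-2)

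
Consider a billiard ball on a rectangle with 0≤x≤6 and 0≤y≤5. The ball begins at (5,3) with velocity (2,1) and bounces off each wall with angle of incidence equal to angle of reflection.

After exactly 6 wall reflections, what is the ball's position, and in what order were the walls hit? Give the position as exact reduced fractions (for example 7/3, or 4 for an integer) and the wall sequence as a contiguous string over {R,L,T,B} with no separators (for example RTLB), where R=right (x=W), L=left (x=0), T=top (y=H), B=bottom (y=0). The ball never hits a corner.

1. t=1/2 → R at (6,7/2); v=(-2,1)
2. t=3/2 → T at (3,5); v=(-2,-1)
3. t=3/2 → L at (0,7/2); v=(2,-1)
4. t=3 → R at (6,1/2); v=(-2,-1)
5. t=1/2 → B at (5,0); v=(-2,1)
6. t=5/2 → L at (0,5/2); v=(2,1)

Final position: (0,5/2)
Wall sequence: RTLRBL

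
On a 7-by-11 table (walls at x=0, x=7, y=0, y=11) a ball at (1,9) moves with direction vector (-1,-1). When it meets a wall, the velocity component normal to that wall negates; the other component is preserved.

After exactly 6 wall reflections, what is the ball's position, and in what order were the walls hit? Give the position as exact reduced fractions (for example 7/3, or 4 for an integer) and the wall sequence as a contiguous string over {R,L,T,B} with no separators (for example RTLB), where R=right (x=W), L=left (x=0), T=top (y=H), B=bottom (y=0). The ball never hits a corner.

Final position: (7,9)
Wall sequence: LRBLTR

1. t=1 → L at (0,8); v=(1,-1)
2. t=7 → R at (7,1); v=(-1,-1)
3. t=1 → B at (6,0); v=(-1,1)
4. t=6 → L at (0,6); v=(1,1)
5. t=5 → T at (5,11); v=(1,-1)
6. t=2 → R at (7,9); v=(-1,-1)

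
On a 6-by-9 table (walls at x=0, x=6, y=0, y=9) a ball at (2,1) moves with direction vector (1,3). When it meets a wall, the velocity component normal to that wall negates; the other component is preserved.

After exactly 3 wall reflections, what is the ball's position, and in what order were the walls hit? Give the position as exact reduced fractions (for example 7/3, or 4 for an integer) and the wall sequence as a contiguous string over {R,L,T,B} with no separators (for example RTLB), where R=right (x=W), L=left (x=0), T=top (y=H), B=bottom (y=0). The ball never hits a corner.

1. t=8/3 → T at (14/3,9); v=(1,-3)
2. t=4/3 → R at (6,5); v=(-1,-3)
3. t=5/3 → B at (13/3,0); v=(-1,3)

Final position: (13/3,0)
Wall sequence: TRB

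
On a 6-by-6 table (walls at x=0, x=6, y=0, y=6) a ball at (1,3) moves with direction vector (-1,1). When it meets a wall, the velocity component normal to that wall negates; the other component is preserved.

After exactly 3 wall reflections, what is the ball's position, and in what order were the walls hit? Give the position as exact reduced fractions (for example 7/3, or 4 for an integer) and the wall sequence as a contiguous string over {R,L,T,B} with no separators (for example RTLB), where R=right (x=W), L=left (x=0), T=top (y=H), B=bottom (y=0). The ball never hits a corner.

Final position: (6,2)
Wall sequence: LTR

1. t=1 → L at (0,4); v=(1,1)
2. t=2 → T at (2,6); v=(1,-1)
3. t=4 → R at (6,2); v=(-1,-1)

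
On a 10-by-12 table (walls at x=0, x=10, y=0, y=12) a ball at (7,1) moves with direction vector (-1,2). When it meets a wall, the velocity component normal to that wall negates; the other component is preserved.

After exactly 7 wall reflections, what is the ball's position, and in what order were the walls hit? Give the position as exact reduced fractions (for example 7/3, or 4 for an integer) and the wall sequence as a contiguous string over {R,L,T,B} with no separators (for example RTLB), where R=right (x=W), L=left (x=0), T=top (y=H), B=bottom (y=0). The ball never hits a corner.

1. t=11/2 → T at (3/2,12); v=(-1,-2)
2. t=3/2 → L at (0,9); v=(1,-2)
3. t=9/2 → B at (9/2,0); v=(1,2)
4. t=11/2 → R at (10,11); v=(-1,2)
5. t=1/2 → T at (19/2,12); v=(-1,-2)
6. t=6 → B at (7/2,0); v=(-1,2)
7. t=7/2 → L at (0,7); v=(1,2)

Final position: (0,7)
Wall sequence: TLBRTBL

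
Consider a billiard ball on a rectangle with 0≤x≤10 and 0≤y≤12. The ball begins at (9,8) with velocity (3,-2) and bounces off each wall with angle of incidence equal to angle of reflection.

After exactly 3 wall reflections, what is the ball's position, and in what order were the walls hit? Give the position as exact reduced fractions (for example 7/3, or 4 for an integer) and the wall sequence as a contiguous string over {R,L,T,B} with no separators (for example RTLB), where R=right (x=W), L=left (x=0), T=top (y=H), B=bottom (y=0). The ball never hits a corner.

Final position: (1,0)
Wall sequence: RLB

1. t=1/3 → R at (10,22/3); v=(-3,-2)
2. t=10/3 → L at (0,2/3); v=(3,-2)
3. t=1/3 → B at (1,0); v=(3,2)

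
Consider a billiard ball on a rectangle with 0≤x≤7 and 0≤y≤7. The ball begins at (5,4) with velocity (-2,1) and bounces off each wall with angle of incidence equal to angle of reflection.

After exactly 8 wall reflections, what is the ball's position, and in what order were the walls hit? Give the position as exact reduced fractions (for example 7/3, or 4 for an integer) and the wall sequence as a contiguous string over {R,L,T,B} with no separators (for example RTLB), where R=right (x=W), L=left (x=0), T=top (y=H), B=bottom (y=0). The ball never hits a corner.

Final position: (1,7)
Wall sequence: LTRLBRLT

1. t=5/2 → L at (0,13/2); v=(2,1)
2. t=1/2 → T at (1,7); v=(2,-1)
3. t=3 → R at (7,4); v=(-2,-1)
4. t=7/2 → L at (0,1/2); v=(2,-1)
5. t=1/2 → B at (1,0); v=(2,1)
6. t=3 → R at (7,3); v=(-2,1)
7. t=7/2 → L at (0,13/2); v=(2,1)
8. t=1/2 → T at (1,7); v=(2,-1)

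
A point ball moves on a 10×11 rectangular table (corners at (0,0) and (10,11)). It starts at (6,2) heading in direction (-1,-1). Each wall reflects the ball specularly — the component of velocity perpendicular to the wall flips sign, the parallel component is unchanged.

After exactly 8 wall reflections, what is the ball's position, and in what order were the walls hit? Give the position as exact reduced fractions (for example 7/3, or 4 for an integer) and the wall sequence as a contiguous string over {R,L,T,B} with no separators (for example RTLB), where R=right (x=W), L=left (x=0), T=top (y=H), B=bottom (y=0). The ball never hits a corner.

Final position: (10,10)
Wall sequence: BLTRBLTR

1. t=2 → B at (4,0); v=(-1,1)
2. t=4 → L at (0,4); v=(1,1)
3. t=7 → T at (7,11); v=(1,-1)
4. t=3 → R at (10,8); v=(-1,-1)
5. t=8 → B at (2,0); v=(-1,1)
6. t=2 → L at (0,2); v=(1,1)
7. t=9 → T at (9,11); v=(1,-1)
8. t=1 → R at (10,10); v=(-1,-1)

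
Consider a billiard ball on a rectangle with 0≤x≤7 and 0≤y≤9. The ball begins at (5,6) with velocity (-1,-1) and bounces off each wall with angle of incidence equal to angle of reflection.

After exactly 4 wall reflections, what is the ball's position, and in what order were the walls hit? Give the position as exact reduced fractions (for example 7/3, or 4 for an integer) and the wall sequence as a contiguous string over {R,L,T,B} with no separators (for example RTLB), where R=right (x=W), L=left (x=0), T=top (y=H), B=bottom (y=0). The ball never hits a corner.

Final position: (4,9)
Wall sequence: LBRT

1. t=5 → L at (0,1); v=(1,-1)
2. t=1 → B at (1,0); v=(1,1)
3. t=6 → R at (7,6); v=(-1,1)
4. t=3 → T at (4,9); v=(-1,-1)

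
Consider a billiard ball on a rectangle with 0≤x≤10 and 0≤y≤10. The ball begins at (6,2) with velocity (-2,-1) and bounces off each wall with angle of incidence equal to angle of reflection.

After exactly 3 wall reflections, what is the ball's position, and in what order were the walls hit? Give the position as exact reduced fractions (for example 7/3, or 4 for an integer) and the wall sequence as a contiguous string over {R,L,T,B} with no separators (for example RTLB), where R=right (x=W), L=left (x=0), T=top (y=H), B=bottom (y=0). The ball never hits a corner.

1. t=2 → B at (2,0); v=(-2,1)
2. t=1 → L at (0,1); v=(2,1)
3. t=5 → R at (10,6); v=(-2,1)

Final position: (10,6)
Wall sequence: BLR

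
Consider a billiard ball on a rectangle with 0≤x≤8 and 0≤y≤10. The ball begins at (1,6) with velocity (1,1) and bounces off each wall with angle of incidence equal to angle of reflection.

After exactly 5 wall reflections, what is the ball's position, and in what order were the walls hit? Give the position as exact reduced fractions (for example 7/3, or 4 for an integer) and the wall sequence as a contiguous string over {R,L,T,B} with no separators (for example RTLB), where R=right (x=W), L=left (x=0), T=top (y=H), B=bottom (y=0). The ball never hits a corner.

1. t=4 → T at (5,10); v=(1,-1)
2. t=3 → R at (8,7); v=(-1,-1)
3. t=7 → B at (1,0); v=(-1,1)
4. t=1 → L at (0,1); v=(1,1)
5. t=8 → R at (8,9); v=(-1,1)

Final position: (8,9)
Wall sequence: TRBLR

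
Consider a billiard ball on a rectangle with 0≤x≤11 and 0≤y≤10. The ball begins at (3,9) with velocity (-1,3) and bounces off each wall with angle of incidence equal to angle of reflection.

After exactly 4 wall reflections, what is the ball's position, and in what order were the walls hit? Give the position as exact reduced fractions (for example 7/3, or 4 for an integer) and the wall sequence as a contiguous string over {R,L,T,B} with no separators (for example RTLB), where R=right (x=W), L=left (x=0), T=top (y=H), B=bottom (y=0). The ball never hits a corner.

Final position: (4,10)
Wall sequence: TLBT

1. t=1/3 → T at (8/3,10); v=(-1,-3)
2. t=8/3 → L at (0,2); v=(1,-3)
3. t=2/3 → B at (2/3,0); v=(1,3)
4. t=10/3 → T at (4,10); v=(1,-3)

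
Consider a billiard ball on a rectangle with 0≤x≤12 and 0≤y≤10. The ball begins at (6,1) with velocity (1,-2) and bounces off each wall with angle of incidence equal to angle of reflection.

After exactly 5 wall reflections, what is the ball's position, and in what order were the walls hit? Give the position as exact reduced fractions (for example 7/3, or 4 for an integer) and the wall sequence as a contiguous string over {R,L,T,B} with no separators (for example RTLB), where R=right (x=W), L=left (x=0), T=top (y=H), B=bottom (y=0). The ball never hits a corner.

1. t=1/2 → B at (13/2,0); v=(1,2)
2. t=5 → T at (23/2,10); v=(1,-2)
3. t=1/2 → R at (12,9); v=(-1,-2)
4. t=9/2 → B at (15/2,0); v=(-1,2)
5. t=5 → T at (5/2,10); v=(-1,-2)

Final position: (5/2,10)
Wall sequence: BTRBT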